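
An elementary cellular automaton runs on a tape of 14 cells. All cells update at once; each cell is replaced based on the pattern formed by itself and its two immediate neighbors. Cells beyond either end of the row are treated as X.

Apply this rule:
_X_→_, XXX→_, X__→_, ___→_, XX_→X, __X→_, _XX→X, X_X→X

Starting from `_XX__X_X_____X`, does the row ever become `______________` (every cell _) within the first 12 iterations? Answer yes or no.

iteration 1: XXX___X______X
iteration 2: __X__________X
iteration 3: _____________X
iteration 4: _____________X  (fixed point — unchanged through iteration 12)
iteration 12 is _____________X, still not uniform _

no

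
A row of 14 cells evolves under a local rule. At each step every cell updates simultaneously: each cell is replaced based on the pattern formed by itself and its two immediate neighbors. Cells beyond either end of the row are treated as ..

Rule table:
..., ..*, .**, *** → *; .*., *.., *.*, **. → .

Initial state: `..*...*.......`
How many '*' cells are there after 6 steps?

**..**..******
*..**..******.
..**..******..
***..******..*
**..******..*.
*..******..*..
count of *: 8

8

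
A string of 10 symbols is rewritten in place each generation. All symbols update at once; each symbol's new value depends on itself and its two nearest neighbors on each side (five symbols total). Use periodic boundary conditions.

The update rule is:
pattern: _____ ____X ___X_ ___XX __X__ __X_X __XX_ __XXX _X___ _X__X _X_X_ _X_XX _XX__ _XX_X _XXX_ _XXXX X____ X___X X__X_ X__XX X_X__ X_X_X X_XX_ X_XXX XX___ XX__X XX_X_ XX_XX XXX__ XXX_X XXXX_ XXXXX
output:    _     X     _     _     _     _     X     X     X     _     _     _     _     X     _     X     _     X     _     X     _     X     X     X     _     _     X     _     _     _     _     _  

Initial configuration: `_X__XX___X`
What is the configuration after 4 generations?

___XX__X__
_X_X____X_
____X_X___
__X____X__

__X____X__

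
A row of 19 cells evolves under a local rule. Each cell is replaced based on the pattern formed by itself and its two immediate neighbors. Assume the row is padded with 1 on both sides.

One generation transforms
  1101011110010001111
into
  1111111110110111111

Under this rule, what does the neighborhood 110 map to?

At position 1 the neighborhood is 110; the next row has 1 there.

1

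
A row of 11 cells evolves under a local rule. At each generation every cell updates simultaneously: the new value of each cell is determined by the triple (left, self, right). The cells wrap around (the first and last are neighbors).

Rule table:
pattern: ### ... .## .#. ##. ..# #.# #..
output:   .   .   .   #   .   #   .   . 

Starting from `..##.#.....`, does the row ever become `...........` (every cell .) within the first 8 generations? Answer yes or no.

no

generation 1: .#...#.....
generation 2: ##..##.....
generation 3: ...#......#
generation 4: ..##.....##
generation 5: .#......#..
generation 6: ##.....##..
generation 7: ......#...#
generation 8: .....##..##
generation 8 is .....##..##, still not uniform .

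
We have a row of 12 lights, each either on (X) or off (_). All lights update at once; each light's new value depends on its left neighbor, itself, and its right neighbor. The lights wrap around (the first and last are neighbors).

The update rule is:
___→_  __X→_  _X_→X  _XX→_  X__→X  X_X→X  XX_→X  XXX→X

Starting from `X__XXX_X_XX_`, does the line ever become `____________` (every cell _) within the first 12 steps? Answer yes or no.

no

step 1: XX__XXXXX_XX
step 2: XXX__XXXXX_X
step 3: XXXX__XXXXX_
step 4: _XXXX__XXXXX
step 5: X_XXXX__XXXX
step 6: XX_XXXX__XXX
step 7: XXX_XXXX__XX
step 8: XXXX_XXXX__X
step 9: XXXXX_XXXX__
step 10: _XXXXX_XXXX_
step 11: __XXXXX_XXXX
step 12: X__XXXXX_XXX
step 12 is X__XXXXX_XXX, still not uniform _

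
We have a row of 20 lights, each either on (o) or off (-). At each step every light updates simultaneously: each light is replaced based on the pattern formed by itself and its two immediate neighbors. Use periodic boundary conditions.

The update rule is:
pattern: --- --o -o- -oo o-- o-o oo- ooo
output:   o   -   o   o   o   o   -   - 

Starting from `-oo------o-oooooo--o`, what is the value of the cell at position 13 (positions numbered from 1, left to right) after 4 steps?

o

oo-ooooo-ooo-----o-o
--oo----oo--oooo-ooo
o-o-ooo-o-o-o---oo--
ooooo--oooooooo-o-o-
position 13 holds o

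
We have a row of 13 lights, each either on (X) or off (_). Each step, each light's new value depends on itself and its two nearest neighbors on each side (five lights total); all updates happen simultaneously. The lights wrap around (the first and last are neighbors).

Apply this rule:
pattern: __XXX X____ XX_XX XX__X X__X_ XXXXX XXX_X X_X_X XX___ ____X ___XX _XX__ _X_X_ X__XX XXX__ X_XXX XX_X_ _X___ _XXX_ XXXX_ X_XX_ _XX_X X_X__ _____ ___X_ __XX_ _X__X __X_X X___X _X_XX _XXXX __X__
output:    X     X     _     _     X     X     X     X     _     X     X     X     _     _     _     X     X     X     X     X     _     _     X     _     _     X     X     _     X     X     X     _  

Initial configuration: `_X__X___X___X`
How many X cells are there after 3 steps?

7

_XXX_XX__XX__
XXXX__X__XX_X
XXX__X_X_X__X
count of X: 7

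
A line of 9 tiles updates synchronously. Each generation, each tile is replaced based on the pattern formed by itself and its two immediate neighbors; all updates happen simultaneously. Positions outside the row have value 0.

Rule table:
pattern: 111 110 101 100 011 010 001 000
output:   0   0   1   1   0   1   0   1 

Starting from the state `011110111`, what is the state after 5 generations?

000100000

000001000
111101111
000010000
111011111
000100000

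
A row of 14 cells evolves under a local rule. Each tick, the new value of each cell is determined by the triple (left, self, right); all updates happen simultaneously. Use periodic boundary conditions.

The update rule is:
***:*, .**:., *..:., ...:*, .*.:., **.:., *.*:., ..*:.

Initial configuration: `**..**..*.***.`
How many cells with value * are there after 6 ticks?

6

...........*..
**********...*
*********..*..
.*******......
..*****..*****
...***....***.
count of *: 6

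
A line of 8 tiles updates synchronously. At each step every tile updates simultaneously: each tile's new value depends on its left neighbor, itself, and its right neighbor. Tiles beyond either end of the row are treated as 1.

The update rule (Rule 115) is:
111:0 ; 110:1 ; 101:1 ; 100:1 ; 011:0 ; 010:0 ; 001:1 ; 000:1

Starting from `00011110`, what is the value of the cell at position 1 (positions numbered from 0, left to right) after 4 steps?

1

step 1: 11100011
step 2: 00111100
step 3: 11000111
step 4: 01111000
position 1 holds 1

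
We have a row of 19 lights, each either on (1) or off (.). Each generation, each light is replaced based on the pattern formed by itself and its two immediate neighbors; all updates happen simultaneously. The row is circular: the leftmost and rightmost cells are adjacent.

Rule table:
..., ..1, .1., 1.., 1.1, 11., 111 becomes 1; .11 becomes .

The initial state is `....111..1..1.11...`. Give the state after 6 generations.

1111.111111111.1111
11111.111111111.111
111111.111111111.11
1111111.111111111.1
11111111.111111111.
.11111111.111111111

.11111111.111111111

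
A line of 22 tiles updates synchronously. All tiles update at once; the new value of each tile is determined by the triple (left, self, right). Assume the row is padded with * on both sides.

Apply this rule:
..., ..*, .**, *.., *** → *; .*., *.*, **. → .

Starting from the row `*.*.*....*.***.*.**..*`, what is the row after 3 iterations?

.....****..**....*.***
********.***.****..***
*******..**..***.*****

*******..**..***.*****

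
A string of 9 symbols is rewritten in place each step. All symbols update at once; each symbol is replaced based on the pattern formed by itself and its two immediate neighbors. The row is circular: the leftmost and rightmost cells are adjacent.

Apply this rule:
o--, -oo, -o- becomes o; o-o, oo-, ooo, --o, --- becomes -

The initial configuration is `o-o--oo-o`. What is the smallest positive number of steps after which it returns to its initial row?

step 1: --oo-o--o
step 2: o-o--oo-o

2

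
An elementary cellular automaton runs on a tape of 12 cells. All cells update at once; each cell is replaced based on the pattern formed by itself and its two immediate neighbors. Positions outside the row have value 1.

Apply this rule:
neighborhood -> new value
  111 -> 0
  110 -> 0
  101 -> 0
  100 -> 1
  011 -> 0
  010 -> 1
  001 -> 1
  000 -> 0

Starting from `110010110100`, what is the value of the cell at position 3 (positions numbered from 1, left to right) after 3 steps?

step 1: 001110000111
step 2: 110001001000
step 3: 001011111101
position 3 holds 1

1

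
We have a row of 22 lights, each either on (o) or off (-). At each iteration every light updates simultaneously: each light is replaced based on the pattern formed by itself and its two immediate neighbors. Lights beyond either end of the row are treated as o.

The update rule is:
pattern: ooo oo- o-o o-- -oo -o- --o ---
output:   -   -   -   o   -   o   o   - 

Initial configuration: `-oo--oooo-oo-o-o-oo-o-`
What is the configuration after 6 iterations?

oooo-o----o-oo------oo

---oo--------o-o----o-
o-o--o------oo-oo--oo-
--ooooo----o-----oo---
oo-----o--ooo---o--o-o
--o---oooo---o-ooooo--
oooo-o----o-oo------oo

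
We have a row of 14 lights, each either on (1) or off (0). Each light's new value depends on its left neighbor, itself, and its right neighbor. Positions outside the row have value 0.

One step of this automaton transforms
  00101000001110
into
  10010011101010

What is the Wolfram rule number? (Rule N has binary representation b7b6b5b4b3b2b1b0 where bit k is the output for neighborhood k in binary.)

position 11: 111 → 0  (bit 7 = 0)
position 12: 110 → 1  (bit 6 = 1)
position 3: 101 → 1  (bit 5 = 1)
position 5: 100 → 0  (bit 4 = 0)
position 10: 011 → 1  (bit 3 = 1)
position 2: 010 → 0  (bit 2 = 0)
position 1: 001 → 0  (bit 1 = 0)
position 0: 000 → 1  (bit 0 = 1)
bits b7..b0 = 01101001 = 105

105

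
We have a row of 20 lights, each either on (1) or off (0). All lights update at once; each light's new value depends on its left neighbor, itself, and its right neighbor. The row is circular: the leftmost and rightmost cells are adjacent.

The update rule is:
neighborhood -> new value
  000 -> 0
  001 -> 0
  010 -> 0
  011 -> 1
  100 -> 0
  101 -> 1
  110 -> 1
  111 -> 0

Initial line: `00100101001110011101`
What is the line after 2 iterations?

00000000000100001110

00000010001010010110
00000000000100001110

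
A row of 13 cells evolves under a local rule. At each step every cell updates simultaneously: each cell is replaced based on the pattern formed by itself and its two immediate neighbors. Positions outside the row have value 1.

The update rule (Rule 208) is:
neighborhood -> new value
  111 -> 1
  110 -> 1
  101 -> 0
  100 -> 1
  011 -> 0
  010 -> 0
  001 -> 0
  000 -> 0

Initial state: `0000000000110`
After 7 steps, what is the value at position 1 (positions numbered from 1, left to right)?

1

1000000000010
1100000000000
1110000000000
1111000000000
1111100000000
1111110000000
1111111000000
position 1 holds 1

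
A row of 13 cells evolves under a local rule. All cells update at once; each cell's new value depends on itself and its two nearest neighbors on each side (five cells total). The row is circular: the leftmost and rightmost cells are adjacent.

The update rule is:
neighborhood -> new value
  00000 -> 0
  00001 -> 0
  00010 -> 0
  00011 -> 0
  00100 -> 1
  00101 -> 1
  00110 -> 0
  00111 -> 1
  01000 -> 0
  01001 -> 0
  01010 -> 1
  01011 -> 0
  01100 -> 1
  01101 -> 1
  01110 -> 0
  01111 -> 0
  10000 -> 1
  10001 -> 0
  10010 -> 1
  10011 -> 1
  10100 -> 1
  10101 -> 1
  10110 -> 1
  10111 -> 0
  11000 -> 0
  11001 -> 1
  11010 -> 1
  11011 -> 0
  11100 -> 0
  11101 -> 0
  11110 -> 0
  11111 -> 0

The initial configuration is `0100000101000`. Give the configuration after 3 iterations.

0000000101010

iteration 1: 0101000111010
iteration 2: 1111000100110
iteration 3: 0000000101010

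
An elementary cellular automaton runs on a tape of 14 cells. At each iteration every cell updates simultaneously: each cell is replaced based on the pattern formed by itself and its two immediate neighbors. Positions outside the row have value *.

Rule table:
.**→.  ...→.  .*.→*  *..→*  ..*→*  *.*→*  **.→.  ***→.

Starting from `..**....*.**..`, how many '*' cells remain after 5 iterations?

**..*..***..**
..*****...**..
**.....*.*..**
..*...******..
****.*......**
count of *: 7

7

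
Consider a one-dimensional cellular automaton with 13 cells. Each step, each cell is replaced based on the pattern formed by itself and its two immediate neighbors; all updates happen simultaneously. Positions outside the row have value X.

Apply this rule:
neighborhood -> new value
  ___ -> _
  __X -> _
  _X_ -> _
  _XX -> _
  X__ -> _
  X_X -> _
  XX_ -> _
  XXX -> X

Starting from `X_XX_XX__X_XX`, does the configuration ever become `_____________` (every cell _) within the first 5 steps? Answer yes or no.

yes

____________X
_____________
all cells are _ at step 2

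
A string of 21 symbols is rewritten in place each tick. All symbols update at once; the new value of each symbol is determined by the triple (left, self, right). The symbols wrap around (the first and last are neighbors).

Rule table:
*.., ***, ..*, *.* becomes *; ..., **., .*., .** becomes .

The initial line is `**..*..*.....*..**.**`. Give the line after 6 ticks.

.*..*..*.*.*.*..**.*.

*.**.**.*...*.**..*.*
.*..*..*.*.*.*..**.*.
*.**.**.*.*.*.**..*.*
.*..*..*.*.*.*..**.*.  (repeats tick 2; period 2)
tick 6: .*..*..*.*.*.*..**.*.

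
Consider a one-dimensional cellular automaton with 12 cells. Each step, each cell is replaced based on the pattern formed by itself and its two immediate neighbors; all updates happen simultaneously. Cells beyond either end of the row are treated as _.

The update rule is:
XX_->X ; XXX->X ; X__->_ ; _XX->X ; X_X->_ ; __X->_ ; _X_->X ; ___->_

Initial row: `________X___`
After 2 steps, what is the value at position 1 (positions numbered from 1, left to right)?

________X___  (fixed point — unchanged through step 2)
position 1 holds _

_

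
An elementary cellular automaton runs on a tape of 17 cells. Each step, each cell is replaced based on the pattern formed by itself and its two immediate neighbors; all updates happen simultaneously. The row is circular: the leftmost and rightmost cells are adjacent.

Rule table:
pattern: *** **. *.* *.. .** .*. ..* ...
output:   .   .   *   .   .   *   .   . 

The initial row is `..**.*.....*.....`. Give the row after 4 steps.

...........*.....

....**.....*.....
...........*.....
...........*.....  (fixed point — unchanged through step 4)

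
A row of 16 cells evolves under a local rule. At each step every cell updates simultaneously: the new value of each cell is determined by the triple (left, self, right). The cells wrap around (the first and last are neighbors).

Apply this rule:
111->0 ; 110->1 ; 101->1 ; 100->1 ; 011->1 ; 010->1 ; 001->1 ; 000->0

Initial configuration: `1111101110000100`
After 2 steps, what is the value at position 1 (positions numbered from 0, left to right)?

1000111011001111
1101101111111000
position 1 holds 1

1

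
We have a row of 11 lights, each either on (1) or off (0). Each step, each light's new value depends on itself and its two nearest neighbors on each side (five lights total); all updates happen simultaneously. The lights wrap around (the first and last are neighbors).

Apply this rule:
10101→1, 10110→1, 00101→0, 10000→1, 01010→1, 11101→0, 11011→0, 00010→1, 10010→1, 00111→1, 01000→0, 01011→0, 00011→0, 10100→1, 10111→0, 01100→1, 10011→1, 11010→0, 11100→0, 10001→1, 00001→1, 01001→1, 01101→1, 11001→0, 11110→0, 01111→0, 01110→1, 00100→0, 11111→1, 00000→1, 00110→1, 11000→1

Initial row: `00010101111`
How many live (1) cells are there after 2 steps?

8

step 1: 11101100000
step 2: 11001111110
count of 1: 8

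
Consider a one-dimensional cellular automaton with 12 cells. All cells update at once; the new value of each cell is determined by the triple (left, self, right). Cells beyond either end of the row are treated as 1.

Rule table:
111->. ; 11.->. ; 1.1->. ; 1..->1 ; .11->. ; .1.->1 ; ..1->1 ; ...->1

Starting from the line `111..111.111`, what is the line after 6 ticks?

111..1111111

...11.......
111..1111111
...11.......  (repeats tick 1; period 2)
tick 6: 111..1111111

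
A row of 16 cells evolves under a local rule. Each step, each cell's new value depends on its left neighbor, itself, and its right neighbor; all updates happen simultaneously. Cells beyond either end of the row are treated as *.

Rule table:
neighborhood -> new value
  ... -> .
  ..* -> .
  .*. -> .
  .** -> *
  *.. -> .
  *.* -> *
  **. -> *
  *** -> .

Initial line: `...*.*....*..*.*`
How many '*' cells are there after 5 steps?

....*.........**
..............*.
...............*
...............*  (fixed point — unchanged through step 5)
count of *: 1

1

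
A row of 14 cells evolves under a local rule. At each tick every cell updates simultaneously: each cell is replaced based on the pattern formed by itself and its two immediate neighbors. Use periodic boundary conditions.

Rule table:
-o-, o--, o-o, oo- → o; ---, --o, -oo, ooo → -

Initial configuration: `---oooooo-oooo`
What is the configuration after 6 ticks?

o---oo-------o

tick 1: o-------oo---o
tick 2: oo-------oo---
tick 3: -oo-------oo--
tick 4: --oo-------oo-
tick 5: ---oo-------oo
tick 6: o---oo-------o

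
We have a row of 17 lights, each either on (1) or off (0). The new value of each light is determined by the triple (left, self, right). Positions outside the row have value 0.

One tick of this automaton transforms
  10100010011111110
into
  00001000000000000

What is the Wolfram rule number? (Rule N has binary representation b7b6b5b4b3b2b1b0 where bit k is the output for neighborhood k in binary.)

position 10: 111 → 0  (bit 7 = 0)
position 15: 110 → 0  (bit 6 = 0)
position 1: 101 → 0  (bit 5 = 0)
position 3: 100 → 0  (bit 4 = 0)
position 9: 011 → 0  (bit 3 = 0)
position 0: 010 → 0  (bit 2 = 0)
position 5: 001 → 0  (bit 1 = 0)
position 4: 000 → 1  (bit 0 = 1)
bits b7..b0 = 00000001 = 1

1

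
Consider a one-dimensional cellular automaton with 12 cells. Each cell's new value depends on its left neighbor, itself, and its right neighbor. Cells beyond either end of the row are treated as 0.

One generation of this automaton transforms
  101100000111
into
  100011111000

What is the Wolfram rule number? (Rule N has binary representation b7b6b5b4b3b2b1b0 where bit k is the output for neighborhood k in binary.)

position 10: 111 → 0  (bit 7 = 0)
position 3: 110 → 0  (bit 6 = 0)
position 1: 101 → 0  (bit 5 = 0)
position 4: 100 → 1  (bit 4 = 1)
position 2: 011 → 0  (bit 3 = 0)
position 0: 010 → 1  (bit 2 = 1)
position 8: 001 → 1  (bit 1 = 1)
position 5: 000 → 1  (bit 0 = 1)
bits b7..b0 = 00010111 = 23

23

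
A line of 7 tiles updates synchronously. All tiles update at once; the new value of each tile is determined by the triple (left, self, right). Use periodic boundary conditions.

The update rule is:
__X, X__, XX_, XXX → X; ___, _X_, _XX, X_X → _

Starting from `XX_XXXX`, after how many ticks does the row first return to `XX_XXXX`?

XX__XXX
XXXX_XX
XXXX__X
XXXXXX_
_XXXXX_
X_XXXXX
X__XXXX
XXX_XXX
XXX__XX
XXXXX_X
XXXXX__
_XXXXXX
__XXXXX
XX_XXXX

14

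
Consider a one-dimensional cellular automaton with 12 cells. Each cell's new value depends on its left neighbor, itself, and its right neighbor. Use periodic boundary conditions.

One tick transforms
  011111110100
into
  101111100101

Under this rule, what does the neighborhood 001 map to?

1

At position 0 the neighborhood is 001; the next row has 1 there.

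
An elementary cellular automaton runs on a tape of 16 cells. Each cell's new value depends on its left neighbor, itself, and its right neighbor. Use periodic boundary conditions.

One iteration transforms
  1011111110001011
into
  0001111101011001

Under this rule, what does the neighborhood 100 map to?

At position 9 the neighborhood is 100; the next row has 1 there.

1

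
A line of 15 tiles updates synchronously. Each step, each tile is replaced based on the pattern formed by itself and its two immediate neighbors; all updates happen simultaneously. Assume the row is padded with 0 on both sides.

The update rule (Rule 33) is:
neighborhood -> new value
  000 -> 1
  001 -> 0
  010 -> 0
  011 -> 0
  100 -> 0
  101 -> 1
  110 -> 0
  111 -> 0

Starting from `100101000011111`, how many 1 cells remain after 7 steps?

5

step 1: 000010011000000
step 2: 111000000011111
step 3: 000011111000000
step 4: 111000000011111  (repeats step 2; period 2)
step 7: 000011111000000
count of 1: 5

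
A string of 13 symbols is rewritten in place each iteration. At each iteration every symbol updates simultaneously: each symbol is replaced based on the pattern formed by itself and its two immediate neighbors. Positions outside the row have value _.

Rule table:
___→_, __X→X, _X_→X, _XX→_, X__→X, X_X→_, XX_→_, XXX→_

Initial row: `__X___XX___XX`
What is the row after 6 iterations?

_XXX_X__X_X__
X____XXXX_XX_
XX__X_______X
__XXXX_____XX
_X____X___X__
XXX__XXX_XXX_

XXX__XXX_XXX_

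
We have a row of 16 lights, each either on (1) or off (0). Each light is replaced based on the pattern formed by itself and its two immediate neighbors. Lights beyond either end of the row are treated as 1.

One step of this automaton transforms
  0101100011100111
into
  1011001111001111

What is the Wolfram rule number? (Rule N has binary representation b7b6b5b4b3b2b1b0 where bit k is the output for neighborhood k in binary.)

position 9: 111 → 1  (bit 7 = 1)
position 4: 110 → 0  (bit 6 = 0)
position 0: 101 → 1  (bit 5 = 1)
position 5: 100 → 0  (bit 4 = 0)
position 3: 011 → 1  (bit 3 = 1)
position 1: 010 → 0  (bit 2 = 0)
position 7: 001 → 1  (bit 1 = 1)
position 6: 000 → 1  (bit 0 = 1)
bits b7..b0 = 10101011 = 171

171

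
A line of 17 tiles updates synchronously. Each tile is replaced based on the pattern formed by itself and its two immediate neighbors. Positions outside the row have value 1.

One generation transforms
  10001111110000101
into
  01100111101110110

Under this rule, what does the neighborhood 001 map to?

0

At position 3 the neighborhood is 001; the next row has 0 there.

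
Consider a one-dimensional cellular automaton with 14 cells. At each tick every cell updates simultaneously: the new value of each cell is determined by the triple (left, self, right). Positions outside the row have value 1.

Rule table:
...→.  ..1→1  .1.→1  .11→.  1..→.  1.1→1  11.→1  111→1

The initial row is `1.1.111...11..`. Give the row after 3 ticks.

1111.11..1.1.1
11111.1.11111.
11111111.11111

11111111.11111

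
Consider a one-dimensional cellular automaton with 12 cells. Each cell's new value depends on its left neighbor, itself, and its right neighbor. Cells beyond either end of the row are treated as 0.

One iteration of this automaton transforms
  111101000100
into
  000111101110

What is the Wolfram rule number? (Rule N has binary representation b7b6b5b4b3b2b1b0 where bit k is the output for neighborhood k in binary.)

118

position 1: 111 → 0  (bit 7 = 0)
position 3: 110 → 1  (bit 6 = 1)
position 4: 101 → 1  (bit 5 = 1)
position 6: 100 → 1  (bit 4 = 1)
position 0: 011 → 0  (bit 3 = 0)
position 5: 010 → 1  (bit 2 = 1)
position 8: 001 → 1  (bit 1 = 1)
position 7: 000 → 0  (bit 0 = 0)
bits b7..b0 = 01110110 = 118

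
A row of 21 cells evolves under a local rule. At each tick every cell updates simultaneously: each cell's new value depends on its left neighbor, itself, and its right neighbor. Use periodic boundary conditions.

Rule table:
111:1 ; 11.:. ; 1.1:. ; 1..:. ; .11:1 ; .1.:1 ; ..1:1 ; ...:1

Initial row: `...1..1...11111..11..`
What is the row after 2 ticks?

111..1..11111..11..11

1111.11.111111..11..1
111..1..11111..11..11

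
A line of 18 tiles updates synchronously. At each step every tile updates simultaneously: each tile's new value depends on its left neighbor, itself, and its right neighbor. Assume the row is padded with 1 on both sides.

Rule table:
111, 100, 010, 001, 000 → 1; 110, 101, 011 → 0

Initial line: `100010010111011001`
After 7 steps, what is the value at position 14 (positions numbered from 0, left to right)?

1

011111110010000110
001111101111111000
110111000111110111
100010111011100011
011110010001011101
001101111111001000
110000111110111111
position 14 holds 1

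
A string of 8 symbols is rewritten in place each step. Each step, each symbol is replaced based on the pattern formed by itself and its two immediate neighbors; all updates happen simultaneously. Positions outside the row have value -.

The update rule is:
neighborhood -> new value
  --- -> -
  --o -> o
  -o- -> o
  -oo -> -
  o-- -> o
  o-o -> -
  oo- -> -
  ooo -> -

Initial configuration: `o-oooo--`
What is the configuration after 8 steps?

-oo-oo--

o-----o-
oo---ooo
--o-o---
-oo-oo--
o-----o-  (repeats step 1; period 4)
step 8: -oo-oo--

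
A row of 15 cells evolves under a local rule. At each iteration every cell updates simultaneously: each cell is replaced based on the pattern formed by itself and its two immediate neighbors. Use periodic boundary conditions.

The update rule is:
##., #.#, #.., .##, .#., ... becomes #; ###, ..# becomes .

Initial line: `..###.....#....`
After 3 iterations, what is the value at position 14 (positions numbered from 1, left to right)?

#

#.#.#####.#####
#####...###....
#...###.#.####.
position 14 holds #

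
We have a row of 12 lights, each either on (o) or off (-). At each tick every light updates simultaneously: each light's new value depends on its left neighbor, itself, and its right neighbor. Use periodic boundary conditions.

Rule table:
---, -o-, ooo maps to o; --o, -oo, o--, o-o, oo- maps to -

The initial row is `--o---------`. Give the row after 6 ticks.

o-o-o-o-o-o-

o-o-oooooooo
--o--ooooooo
--o---ooooo-
o-o-o--ooo--
o-o-o---o---
o-o-o-o-o-o-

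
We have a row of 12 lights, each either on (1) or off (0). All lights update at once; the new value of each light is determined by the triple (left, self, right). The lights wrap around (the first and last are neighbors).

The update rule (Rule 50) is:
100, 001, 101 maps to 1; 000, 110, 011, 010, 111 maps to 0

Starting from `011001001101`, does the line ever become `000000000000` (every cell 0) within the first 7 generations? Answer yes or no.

generation 1: 100110110010
generation 2: 011001001101  (repeats generation 0; period 2)
generation 7: 100110110010
generation 7 is 100110110010, still not uniform 0

no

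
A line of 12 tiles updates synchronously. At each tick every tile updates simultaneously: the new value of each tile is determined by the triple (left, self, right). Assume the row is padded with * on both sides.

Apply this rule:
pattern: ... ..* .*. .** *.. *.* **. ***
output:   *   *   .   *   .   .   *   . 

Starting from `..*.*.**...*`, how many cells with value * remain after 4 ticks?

.*....**.***
...*****.*..
.***...*...*
.*.*.**..***
count of *: 7

7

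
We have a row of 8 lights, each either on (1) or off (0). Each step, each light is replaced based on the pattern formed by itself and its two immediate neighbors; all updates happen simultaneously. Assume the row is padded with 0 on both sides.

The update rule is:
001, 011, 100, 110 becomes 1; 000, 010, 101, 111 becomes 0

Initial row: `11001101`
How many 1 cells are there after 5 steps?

11111100
10000110
01001111
10111001
00101110
count of 1: 4

4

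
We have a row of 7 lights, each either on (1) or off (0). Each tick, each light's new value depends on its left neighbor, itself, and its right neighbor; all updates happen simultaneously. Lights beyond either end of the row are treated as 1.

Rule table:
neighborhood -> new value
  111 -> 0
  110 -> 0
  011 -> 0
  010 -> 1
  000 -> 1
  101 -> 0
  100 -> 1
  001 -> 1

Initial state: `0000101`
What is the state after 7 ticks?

1111100

1111100
0000011
1111100  (repeats tick 1; period 2)
tick 7: 1111100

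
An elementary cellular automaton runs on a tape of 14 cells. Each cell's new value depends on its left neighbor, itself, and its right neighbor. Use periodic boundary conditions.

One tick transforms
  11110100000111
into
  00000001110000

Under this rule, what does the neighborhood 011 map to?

At position 11 the neighborhood is 011; the next row has 0 there.

0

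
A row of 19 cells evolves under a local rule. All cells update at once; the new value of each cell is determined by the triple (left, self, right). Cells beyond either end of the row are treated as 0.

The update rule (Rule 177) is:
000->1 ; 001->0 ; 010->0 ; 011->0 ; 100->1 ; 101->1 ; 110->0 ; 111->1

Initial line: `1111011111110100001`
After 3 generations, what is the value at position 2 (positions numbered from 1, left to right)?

generation 1: 0110101111101011100
generation 2: 0001010111010101011
generation 3: 1100101010101010100
position 2 holds 1

1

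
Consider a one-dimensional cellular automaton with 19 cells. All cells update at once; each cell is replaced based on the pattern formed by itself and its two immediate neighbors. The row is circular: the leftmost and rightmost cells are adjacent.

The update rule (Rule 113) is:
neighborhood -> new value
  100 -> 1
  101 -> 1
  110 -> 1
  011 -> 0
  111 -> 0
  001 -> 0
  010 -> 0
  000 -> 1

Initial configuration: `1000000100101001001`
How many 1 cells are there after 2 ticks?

6

tick 1: 1111110010010100100
tick 2: 0000011001001010010
count of 1: 6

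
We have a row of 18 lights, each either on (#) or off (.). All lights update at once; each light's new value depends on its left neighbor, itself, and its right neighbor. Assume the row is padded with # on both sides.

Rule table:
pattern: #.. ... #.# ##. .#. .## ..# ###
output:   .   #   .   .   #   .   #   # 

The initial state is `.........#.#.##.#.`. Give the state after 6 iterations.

.#########.#....#.
..#######..#.####.
.#.#####..##..##..
.#..###..#...#...#
.#.#.#..##.###.##.
.#.#.#.#....#.....

.#.#.#.#....#.....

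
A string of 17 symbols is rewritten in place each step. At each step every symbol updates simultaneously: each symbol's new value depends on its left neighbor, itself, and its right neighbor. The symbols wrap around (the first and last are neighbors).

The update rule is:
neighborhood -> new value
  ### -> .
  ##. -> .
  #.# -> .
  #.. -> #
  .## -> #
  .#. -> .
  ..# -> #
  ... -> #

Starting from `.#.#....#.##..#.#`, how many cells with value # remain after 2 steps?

step 1: ....####..#.##...
step 2: #####...##..#.###
count of #: 11

11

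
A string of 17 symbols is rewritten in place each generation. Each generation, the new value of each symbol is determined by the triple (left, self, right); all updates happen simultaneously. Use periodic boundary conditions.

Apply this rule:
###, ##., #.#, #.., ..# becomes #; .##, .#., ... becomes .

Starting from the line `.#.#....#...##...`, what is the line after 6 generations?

generation 1: #.#.#..#.#.#.##..
generation 2: .#.#.##.#.#.#.###
generation 3: #.#.#.##.#.#.#.##
generation 4: ##.#.#.##.#.#.#.#
generation 5: ###.#.#.##.#.#.#.
generation 6: .###.#.#.##.#.#.#

.###.#.#.##.#.#.#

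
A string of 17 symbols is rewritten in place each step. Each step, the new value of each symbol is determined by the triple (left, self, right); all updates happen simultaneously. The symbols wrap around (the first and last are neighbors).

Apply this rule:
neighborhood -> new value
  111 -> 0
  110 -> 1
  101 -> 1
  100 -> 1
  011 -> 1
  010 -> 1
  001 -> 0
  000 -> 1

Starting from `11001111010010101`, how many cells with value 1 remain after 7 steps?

10

01101001111011111
11111101001110001
00000111101011101
11110100111110111
00011110100011100
11010011111010111
01111010001111100
count of 1: 10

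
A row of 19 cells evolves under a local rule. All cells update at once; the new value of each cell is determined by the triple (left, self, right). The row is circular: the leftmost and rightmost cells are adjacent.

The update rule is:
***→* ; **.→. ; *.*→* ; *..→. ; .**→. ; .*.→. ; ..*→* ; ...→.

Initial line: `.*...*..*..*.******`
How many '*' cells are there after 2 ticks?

8

*...*..*..*.*.****.
...*..*..*.*.*.**.*
count of *: 8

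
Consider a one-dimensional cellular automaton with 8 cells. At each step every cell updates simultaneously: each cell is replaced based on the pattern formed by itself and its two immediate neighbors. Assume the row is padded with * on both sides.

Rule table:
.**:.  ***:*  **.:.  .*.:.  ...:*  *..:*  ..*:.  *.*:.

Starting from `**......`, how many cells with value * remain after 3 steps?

4

*.*****.
...***..
**..*.*.
count of *: 4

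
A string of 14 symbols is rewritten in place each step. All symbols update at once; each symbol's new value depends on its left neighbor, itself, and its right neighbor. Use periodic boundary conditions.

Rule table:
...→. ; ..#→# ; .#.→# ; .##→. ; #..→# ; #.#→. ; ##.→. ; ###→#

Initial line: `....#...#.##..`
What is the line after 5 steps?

###..#..##.#.#

step 1: ...###.##...#.
step 2: ..#.#....#.###
step 3: ###.##..##..#.
step 4: .#....##..###.
step 5: ###..#..##.#.#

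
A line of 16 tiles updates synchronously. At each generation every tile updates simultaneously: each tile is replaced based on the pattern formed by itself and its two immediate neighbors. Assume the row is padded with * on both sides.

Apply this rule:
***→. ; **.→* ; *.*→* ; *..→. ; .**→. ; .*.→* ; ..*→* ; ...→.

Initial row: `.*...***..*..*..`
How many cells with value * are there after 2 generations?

10

generation 1: **..*..*.**.**.*
generation 2: .*.**.***.**.**.
count of *: 10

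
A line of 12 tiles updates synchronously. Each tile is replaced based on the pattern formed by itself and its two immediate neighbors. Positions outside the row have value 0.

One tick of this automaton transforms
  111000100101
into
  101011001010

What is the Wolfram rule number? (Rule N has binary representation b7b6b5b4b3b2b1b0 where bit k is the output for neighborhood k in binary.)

position 1: 111 → 0  (bit 7 = 0)
position 2: 110 → 1  (bit 6 = 1)
position 10: 101 → 1  (bit 5 = 1)
position 3: 100 → 0  (bit 4 = 0)
position 0: 011 → 1  (bit 3 = 1)
position 6: 010 → 0  (bit 2 = 0)
position 5: 001 → 1  (bit 1 = 1)
position 4: 000 → 1  (bit 0 = 1)
bits b7..b0 = 01101011 = 107

107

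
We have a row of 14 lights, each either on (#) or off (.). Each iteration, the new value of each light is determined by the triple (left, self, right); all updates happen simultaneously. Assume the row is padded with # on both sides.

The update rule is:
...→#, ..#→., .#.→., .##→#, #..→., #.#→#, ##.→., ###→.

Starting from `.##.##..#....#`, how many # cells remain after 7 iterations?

4

##.##.....##.#
..##..###.#.##
..#...#..#.##.
....#.....##.#
.##...###.#.##
##..#.#..#.##.
.....#....##.#
count of #: 4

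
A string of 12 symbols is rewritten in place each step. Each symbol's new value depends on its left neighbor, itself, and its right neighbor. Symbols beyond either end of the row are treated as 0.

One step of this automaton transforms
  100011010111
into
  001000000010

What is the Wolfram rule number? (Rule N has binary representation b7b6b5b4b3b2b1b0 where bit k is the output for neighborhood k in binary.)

129

position 10: 111 → 1  (bit 7 = 1)
position 5: 110 → 0  (bit 6 = 0)
position 6: 101 → 0  (bit 5 = 0)
position 1: 100 → 0  (bit 4 = 0)
position 4: 011 → 0  (bit 3 = 0)
position 0: 010 → 0  (bit 2 = 0)
position 3: 001 → 0  (bit 1 = 0)
position 2: 000 → 1  (bit 0 = 1)
bits b7..b0 = 10000001 = 129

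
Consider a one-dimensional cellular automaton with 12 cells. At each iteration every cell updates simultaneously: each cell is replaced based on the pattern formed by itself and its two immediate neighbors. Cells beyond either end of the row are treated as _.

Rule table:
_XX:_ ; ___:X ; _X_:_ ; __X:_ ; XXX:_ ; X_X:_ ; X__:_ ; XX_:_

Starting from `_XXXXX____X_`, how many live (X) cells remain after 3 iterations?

2

iteration 1: _______XX___
iteration 2: XXXXXX____XX
iteration 3: _______XX___
count of X: 2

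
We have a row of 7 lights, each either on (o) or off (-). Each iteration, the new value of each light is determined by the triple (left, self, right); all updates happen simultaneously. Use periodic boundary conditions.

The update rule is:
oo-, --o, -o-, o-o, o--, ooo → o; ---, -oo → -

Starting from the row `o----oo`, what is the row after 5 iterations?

iteration 1: oo--o-o
iteration 2: oooooo-
iteration 3: -oooooo
iteration 4: o-ooooo
iteration 5: oo-oooo

oo-oooo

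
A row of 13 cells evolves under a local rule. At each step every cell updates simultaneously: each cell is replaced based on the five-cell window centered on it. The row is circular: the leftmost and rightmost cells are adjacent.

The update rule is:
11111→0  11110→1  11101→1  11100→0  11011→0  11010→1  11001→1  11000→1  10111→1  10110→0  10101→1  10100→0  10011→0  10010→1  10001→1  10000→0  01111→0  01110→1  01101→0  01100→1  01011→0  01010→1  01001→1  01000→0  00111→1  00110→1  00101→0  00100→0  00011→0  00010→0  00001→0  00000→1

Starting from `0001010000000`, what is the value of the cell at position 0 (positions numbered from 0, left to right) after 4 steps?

0

1000100011111
0110001010001
0011100100100
0011011011000
position 0 holds 0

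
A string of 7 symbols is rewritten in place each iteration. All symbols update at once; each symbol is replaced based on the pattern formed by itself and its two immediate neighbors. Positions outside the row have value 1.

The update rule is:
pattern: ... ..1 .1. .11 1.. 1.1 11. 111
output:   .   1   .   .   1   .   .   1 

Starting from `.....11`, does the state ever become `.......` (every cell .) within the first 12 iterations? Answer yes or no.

1...1.1
.1.1...
....1.1
1..1...
.11.1.1
.......
all cells are . at iteration 6

yes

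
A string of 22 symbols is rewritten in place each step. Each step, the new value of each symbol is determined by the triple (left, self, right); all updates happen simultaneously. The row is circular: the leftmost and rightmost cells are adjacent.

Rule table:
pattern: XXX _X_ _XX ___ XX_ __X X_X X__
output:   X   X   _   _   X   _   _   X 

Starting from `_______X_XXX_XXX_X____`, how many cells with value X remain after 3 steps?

_______X__XX__XX_XX___
_______XX__XX__X__XX__
________XX__XX_XX__XX_
count of X: 8

8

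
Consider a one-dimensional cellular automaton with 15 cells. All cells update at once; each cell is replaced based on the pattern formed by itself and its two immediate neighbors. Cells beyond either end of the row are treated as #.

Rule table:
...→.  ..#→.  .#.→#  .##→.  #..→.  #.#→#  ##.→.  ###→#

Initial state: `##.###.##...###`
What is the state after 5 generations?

#.#.#.#......##
.######.......#
#.####.........
.#.##..........
###............

###............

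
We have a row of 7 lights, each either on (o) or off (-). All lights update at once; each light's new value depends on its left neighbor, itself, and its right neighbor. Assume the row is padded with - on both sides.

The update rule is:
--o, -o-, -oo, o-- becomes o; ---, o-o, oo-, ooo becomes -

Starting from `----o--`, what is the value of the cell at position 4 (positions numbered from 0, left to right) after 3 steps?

---ooo-
--oo--o
-oo-ooo
position 4 holds o

o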